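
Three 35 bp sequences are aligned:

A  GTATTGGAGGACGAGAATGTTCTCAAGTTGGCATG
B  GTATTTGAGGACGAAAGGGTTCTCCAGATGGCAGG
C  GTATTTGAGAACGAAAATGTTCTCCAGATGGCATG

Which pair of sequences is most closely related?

A–B: 7/35 differ, p = 0.200, d = 0.233.
A–C: 5/35 differ, p = 0.143, d = 0.158.
B–C: 4/35 differ, p = 0.114, d = 0.124.
The smallest distance is between B and C.

B and C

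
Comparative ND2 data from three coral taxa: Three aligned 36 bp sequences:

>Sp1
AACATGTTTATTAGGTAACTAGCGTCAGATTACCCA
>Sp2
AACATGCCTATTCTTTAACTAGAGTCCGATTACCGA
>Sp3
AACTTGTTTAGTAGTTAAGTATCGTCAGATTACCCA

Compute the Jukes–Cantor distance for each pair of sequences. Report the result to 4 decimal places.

d(Sp1,Sp2) = 0.2635, d(Sp1,Sp3) = 0.1536, d(Sp2,Sp3) = 0.3924

Sp1–Sp2: 8/36 sites differ → p ≈ 0.222222, d = −0.75 ln(1 − 0.296296) = 0.263548 ≈ 0.2635.
Sp1–Sp3: 5/36 sites differ → p ≈ 0.138889, d = −0.75 ln(1 − 0.185185) = 0.153596 ≈ 0.1536.
Sp2–Sp3: 11/36 sites differ → p ≈ 0.305556, d = −0.75 ln(1 − 0.407408) = 0.392437 ≈ 0.3924.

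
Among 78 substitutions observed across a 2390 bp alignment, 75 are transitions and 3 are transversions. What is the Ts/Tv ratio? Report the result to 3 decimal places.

R = 75/3 = 25.000.

25.000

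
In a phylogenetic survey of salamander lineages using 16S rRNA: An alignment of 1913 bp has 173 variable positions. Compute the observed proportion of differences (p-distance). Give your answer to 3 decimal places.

0.090

p = 173/1913 = 0.090433… ≈ 0.090 (to 3 d.p.).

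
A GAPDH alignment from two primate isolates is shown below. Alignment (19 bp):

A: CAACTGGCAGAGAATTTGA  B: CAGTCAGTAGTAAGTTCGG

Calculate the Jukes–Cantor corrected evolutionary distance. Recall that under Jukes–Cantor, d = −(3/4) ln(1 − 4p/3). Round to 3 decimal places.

The sequences differ at 10 of 19 sites (3, 4, 5, 6, 8, 11, 12, 14, 17, 19), so p = 10/19 ≈ 0.526316.
d = −(3/4) ln(1 − 4p/3) = −0.75 ln(1 − 0.701755) = −0.75 ln(0.298245)
  = −0.75 × (-1.209840) = 0.907380 substitutions/site.

0.907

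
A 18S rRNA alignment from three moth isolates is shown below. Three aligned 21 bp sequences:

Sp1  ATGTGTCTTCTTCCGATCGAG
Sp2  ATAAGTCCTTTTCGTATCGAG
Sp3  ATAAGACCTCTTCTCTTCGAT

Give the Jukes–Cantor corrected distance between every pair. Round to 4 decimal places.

d(Sp1,Sp2) = 0.3597, d(Sp1,Sp3) = 0.5319, d(Sp2,Sp3) = 0.3597

Sp1–Sp2: 6/21 sites differ → p ≈ 0.285714, d = −0.75 ln(1 − 0.380952) = 0.359679 ≈ 0.3597.
Sp1–Sp3: 8/21 sites differ → p ≈ 0.380952, d = −0.75 ln(1 − 0.507936) = 0.531860 ≈ 0.5319.
Sp2–Sp3: 6/21 sites differ → p ≈ 0.285714, d = −0.75 ln(1 − 0.380952) = 0.359679 ≈ 0.3597.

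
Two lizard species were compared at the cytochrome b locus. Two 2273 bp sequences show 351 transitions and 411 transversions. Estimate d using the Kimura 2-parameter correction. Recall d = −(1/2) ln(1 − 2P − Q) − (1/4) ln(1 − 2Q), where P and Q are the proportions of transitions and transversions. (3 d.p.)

P = 351/2273 ≈ 0.154421 and Q = 411/2273 ≈ 0.180818.
Under the Kimura two-parameter model, d = −½ ln(1 − 2P − Q) − ¼ ln(1 − 2Q).
1 − 2P − Q = 0.51034, giving −½ ln(0.51034) = 0.336339.
1 − 2Q = 0.638364, giving −¼ ln(0.638364) = 0.112212.
d = 0.336339 + 0.112212 = 0.448551.

0.449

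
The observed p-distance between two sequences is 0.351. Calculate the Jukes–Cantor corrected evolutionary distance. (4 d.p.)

0.4733

d = −(3/4) ln(1 − 4p/3) = −0.75 ln(1 − 0.468) = −0.75 ln(0.532)
  = −0.75 × (-0.631112) = 0.473334 substitutions/site.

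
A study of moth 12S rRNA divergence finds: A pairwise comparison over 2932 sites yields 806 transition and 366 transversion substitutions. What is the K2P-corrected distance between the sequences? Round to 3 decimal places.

P = 806/2932 ≈ 0.274898 and Q = 366/2932 ≈ 0.124829.
Under the Kimura two-parameter model, d = −½ ln(1 − 2P − Q) − ¼ ln(1 − 2Q).
1 − 2P − Q = 0.325375, giving −½ ln(0.325375) = 0.561388.
1 − 2Q = 0.750342, giving −¼ ln(0.750342) = 0.071807.
d = 0.561388 + 0.071807 = 0.633195.

0.633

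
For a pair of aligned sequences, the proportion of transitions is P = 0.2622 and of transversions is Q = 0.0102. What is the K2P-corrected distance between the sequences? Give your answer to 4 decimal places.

0.3876

Under the Kimura two-parameter model, d = −½ ln(1 − 2P − Q) − ¼ ln(1 − 2Q).
1 − 2P − Q = 0.4654, giving −½ ln(0.4654) = 0.382429.
1 − 2Q = 0.9796, giving −¼ ln(0.9796) = 0.005153.
d = 0.382429 + 0.005153 = 0.387582.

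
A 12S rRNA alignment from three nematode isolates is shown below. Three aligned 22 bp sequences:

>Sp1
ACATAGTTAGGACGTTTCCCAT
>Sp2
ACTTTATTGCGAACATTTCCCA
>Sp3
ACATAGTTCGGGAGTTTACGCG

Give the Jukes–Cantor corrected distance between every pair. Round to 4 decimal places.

d(Sp1,Sp2) = 0.8240, d(Sp1,Sp3) = 0.4141, d(Sp2,Sp3) = 0.8240

Sp1–Sp2: 11/22 sites differ → p = 0.5, d = −0.75 ln(1 − 0.666667) = 0.823960 ≈ 0.8240.
Sp1–Sp3: 7/22 sites differ → p ≈ 0.318182, d = −0.75 ln(1 − 0.424243) = 0.414052 ≈ 0.4141.
Sp2–Sp3: 11/22 sites differ → p = 0.5, d = −0.75 ln(1 − 0.666667) = 0.823960 ≈ 0.8240.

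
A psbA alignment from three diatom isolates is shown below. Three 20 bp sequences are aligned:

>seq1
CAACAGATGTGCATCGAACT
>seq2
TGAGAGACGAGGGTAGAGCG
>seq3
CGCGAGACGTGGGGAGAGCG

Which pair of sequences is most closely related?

seq1–seq2: 10/20 differ, p = 0.500, d = 0.824.
seq1–seq3: 10/20 differ, p = 0.500, d = 0.824.
seq2–seq3: 4/20 differ, p = 0.200, d = 0.233.
The smallest distance is between seq2 and seq3.

seq2 and seq3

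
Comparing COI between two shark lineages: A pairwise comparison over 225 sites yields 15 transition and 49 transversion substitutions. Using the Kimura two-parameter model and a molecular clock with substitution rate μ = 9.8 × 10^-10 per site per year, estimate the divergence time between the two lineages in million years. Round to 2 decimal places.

P = 15/225 ≈ 0.066667 and Q = 49/225 ≈ 0.217778.
Under the Kimura two-parameter model, d = −½ ln(1 − 2P − Q) − ¼ ln(1 − 2Q).
1 − 2P − Q = 0.648888, giving −½ ln(0.648888) = 0.216248.
1 − 2Q = 0.564444, giving −¼ ln(0.564444) = 0.142979.
d = 0.216248 + 0.142979 = 0.359227.
Under a molecular clock d = 2μt, so t = d/(2μ) = 0.359227 / (2 × 9.8 × 10^-10) = 183.28 million years.

183.28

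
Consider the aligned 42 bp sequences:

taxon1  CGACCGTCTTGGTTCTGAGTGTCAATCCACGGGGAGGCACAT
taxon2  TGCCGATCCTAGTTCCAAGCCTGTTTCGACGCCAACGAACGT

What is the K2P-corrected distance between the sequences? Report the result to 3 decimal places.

Of 42 sites, 9 differences are transitions and 11 are transversions, so P = 9/42 ≈ 0.214286 and Q = 11/42 ≈ 0.261905.
Under the Kimura two-parameter model, d = −½ ln(1 − 2P − Q) − ¼ ln(1 − 2Q).
1 − 2P − Q = 0.309523, giving −½ ln(0.309523) = 0.586361.
1 − 2Q = 0.47619, giving −¼ ln(0.47619) = 0.185485.
d = 0.586361 + 0.185485 = 0.771846.

0.772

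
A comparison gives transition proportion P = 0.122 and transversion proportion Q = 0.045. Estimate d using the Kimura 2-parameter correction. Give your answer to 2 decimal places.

Under the Kimura two-parameter model, d = −½ ln(1 − 2P − Q) − ¼ ln(1 − 2Q).
1 − 2P − Q = 0.711, giving −½ ln(0.711) = 0.170541.
1 − 2Q = 0.91, giving −¼ ln(0.91) = 0.023578.
d = 0.170541 + 0.023578 = 0.194119.

0.19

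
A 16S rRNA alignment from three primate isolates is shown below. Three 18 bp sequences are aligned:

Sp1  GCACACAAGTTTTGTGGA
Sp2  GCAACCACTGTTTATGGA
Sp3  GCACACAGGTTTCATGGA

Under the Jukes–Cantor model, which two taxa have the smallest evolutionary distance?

Sp1 and Sp3

Sp1–Sp2: 6/18 differ, p = 0.333, d = 0.441.
Sp1–Sp3: 3/18 differ, p = 0.167, d = 0.188.
Sp2–Sp3: 6/18 differ, p = 0.333, d = 0.441.
The smallest distance is between Sp1 and Sp3.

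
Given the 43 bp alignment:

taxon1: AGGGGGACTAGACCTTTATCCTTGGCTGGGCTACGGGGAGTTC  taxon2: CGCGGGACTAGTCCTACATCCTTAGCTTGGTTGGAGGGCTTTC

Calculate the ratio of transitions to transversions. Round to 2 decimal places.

0.63

Transitions are A↔G and C↔T; transversions are all other mismatches.
Transitions: 5. Transversions: 8.
R = 5/8 = 0.625 ≈ 0.63 (to 2 d.p.).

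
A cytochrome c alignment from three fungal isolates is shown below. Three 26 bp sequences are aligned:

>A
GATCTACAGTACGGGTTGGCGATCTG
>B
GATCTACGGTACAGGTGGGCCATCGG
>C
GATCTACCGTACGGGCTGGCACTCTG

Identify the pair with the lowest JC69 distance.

A–B: 5/26 differ, p = 0.192, d = 0.222.
A–C: 4/26 differ, p = 0.154, d = 0.172.
B–C: 7/26 differ, p = 0.269, d = 0.334.
The smallest distance is between A and C.

A and C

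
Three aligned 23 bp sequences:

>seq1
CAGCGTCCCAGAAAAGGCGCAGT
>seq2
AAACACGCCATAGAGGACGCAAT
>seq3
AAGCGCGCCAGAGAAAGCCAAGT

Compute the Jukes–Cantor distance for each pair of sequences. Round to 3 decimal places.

d(seq1,seq2) = 0.650, d(seq1,seq3) = 0.390, d(seq2,seq3) = 0.553

seq1–seq2: 10/23 sites differ → p ≈ 0.434783, d = −0.75 ln(1 − 0.579711) = 0.650110 ≈ 0.650.
seq1–seq3: 7/23 sites differ → p ≈ 0.304348, d = −0.75 ln(1 − 0.405797) = 0.390401 ≈ 0.390.
seq2–seq3: 9/23 sites differ → p ≈ 0.391304, d = −0.75 ln(1 − 0.521739) = 0.553199 ≈ 0.553.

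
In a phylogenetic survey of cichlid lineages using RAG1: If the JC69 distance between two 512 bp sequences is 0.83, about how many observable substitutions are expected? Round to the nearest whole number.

Invert JC69: p = (3/4)(1 − e^(−4d/3)) = 0.75 × (1 − e^(-1.106667)) = 0.75 × (1 − 0.330659) = 0.502006.
Expected differing sites = pL ≈ 0.502006 × 512 = 257.027072 ≈ 257.

257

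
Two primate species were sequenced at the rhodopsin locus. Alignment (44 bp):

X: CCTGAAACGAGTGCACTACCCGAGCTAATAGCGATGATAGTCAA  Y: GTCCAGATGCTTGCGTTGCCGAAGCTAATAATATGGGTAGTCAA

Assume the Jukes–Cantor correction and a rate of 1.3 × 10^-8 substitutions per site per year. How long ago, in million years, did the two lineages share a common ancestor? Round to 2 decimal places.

24.73

The sequences differ at 19 of 44 sites, so p = 19/44 ≈ 0.431818.
d = −(3/4) ln(1 − 4p/3) = −0.75 ln(1 − 0.575757) = −0.75 ln(0.424243)
  = −0.75 × (-0.857449) = 0.643087 substitutions/site.
Under a molecular clock d = 2μt, so t = d/(2μ) = 0.643087 / (2 × 1.3 × 10^-8) = 24.73 million years.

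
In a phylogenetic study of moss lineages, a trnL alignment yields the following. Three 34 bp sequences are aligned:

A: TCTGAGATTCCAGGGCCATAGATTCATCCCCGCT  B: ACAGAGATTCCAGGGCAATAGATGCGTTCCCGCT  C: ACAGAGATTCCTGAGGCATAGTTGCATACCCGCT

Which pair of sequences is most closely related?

A and B

A–B: 6/34 differ, p = 0.176, d = 0.201.
A–C: 8/34 differ, p = 0.235, d = 0.282.
B–C: 7/34 differ, p = 0.206, d = 0.241.
The smallest distance is between A and B.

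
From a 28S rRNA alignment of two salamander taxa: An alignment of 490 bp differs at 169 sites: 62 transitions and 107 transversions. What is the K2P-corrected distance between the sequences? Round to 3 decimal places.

P = 62/490 ≈ 0.126531 and Q = 107/490 ≈ 0.218367.
Under the Kimura two-parameter model, d = −½ ln(1 − 2P − Q) − ¼ ln(1 − 2Q).
1 − 2P − Q = 0.528571, giving −½ ln(0.528571) = 0.318789.
1 − 2Q = 0.563266, giving −¼ ln(0.563266) = 0.143501.
d = 0.318789 + 0.143501 = 0.462290.

0.462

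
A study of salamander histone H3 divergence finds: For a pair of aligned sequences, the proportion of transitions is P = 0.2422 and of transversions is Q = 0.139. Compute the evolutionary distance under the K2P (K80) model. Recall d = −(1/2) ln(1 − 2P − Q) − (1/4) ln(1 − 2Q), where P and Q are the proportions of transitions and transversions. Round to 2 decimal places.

0.57

Under the Kimura two-parameter model, d = −½ ln(1 − 2P − Q) − ¼ ln(1 − 2Q).
1 − 2P − Q = 0.3766, giving −½ ln(0.3766) = 0.488286.
1 − 2Q = 0.722, giving −¼ ln(0.722) = 0.081433.
d = 0.488286 + 0.081433 = 0.569719.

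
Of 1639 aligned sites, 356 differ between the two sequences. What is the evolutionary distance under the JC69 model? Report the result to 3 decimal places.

p = 356/1639 ≈ 0.217206.
d = −(3/4) ln(1 − 4p/3) = −0.75 ln(1 − 0.289608) = −0.75 ln(0.710392)
  = −0.75 × (-0.341938) = 0.256454 substitutions/site.

0.256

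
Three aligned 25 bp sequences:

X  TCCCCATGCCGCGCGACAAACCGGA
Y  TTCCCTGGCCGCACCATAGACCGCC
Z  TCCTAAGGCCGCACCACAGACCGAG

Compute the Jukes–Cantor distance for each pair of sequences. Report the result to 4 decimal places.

X–Y: 9/25 sites differ → p = 0.36, d = −0.75 ln(1 − 0.48) = 0.490445 ≈ 0.4904.
X–Z: 8/25 sites differ → p = 0.32, d = −0.75 ln(1 − 0.426667) = 0.417216 ≈ 0.4172.
Y–Z: 7/25 sites differ → p = 0.28, d = −0.75 ln(1 − 0.373333) = 0.350505 ≈ 0.3505.

d(X,Y) = 0.4904, d(X,Z) = 0.4172, d(Y,Z) = 0.3505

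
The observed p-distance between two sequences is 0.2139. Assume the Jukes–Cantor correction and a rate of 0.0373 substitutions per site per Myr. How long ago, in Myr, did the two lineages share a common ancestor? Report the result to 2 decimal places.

3.38

d = −(3/4) ln(1 − 4p/3) = −0.75 ln(1 − 0.2852) = −0.75 ln(0.7148)
  = −0.75 × (-0.335752) = 0.251814 substitutions/site.
Under a molecular clock d = 2μt, so t = d/(2μ) = 0.251814 / (2 × 0.0373) = 3.38 Myr.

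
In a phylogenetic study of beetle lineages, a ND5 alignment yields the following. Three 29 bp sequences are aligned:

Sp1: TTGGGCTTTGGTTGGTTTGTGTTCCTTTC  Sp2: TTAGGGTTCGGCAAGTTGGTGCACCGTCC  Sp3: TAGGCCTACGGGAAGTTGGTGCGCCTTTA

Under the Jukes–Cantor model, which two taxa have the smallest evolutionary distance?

Sp1–Sp2: 11/29 differ, p = 0.379, d = 0.529.
Sp1–Sp3: 11/29 differ, p = 0.379, d = 0.529.
Sp2–Sp3: 10/29 differ, p = 0.345, d = 0.462.
The smallest distance is between Sp2 and Sp3.

Sp2 and Sp3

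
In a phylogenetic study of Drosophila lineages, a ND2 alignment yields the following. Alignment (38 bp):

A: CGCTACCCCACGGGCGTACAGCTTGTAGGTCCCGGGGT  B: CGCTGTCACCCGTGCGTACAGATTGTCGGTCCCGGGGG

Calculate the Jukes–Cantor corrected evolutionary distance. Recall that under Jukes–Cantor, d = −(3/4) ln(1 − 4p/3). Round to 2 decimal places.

0.25

The sequences differ at 8 of 38 sites (5, 6, 8, 10, 13, 22, 27, 38), so p = 8/38 ≈ 0.210526.
d = −(3/4) ln(1 − 4p/3) = −0.75 ln(1 − 0.280701) = −0.75 ln(0.719299)
  = −0.75 × (-0.329478) = 0.247109 substitutions/site.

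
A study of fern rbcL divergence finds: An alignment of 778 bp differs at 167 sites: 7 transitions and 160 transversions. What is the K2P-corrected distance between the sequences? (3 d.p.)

P = 7/778 ≈ 0.008997 and Q = 160/778 ≈ 0.205656.
Under the Kimura two-parameter model, d = −½ ln(1 − 2P − Q) − ¼ ln(1 − 2Q).
1 − 2P − Q = 0.77635, giving −½ ln(0.77635) = 0.126576.
1 − 2Q = 0.588688, giving −¼ ln(0.588688) = 0.132465.
d = 0.126576 + 0.132465 = 0.259041.

0.259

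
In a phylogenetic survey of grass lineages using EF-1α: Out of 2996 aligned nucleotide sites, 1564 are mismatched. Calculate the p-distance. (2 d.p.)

0.52

p = 1564/2996 = 0.522029… ≈ 0.52 (to 2 d.p.).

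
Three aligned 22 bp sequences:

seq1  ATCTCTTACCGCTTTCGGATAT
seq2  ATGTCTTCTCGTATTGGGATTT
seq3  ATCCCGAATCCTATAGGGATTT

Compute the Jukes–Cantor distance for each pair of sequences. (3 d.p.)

d(seq1,seq2) = 0.414, d(seq1,seq3) = 0.699, d(seq2,seq3) = 0.414

seq1–seq2: 7/22 sites differ → p ≈ 0.318182, d = −0.75 ln(1 − 0.424243) = 0.414052 ≈ 0.414.
seq1–seq3: 10/22 sites differ → p ≈ 0.454545, d = −0.75 ln(1 − 0.60606) = 0.698667 ≈ 0.699.
seq2–seq3: 7/22 sites differ → p ≈ 0.318182, d = −0.75 ln(1 − 0.424243) = 0.414052 ≈ 0.414.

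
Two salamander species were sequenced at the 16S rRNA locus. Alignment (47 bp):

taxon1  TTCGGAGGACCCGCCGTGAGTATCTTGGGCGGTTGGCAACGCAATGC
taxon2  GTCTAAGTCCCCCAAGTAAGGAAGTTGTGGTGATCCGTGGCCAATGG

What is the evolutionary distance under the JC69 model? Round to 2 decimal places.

The sequences differ at 24 of 47 sites, so p = 24/47 ≈ 0.510638.
d = −(3/4) ln(1 − 4p/3) = −0.75 ln(1 − 0.680851) = −0.75 ln(0.319149)
  = −0.75 × (-1.142097) = 0.856573 substitutions/site.

0.86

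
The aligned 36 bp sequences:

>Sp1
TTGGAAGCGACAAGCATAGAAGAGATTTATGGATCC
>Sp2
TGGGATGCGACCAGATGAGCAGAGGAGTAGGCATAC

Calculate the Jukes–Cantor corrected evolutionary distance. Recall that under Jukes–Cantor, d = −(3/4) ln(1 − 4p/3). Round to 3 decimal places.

0.493

The sequences differ at 13 of 36 sites, so p = 13/36 ≈ 0.361111.
d = −(3/4) ln(1 − 4p/3) = −0.75 ln(1 − 0.481481) = −0.75 ln(0.518519)
  = −0.75 × (-0.656779) = 0.492584 substitutions/site.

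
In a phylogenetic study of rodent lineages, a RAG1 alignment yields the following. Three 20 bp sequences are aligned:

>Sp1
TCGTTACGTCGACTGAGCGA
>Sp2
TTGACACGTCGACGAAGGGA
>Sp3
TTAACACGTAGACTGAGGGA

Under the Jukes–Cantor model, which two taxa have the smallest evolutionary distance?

Sp1–Sp2: 6/20 differ, p = 0.300, d = 0.383.
Sp1–Sp3: 6/20 differ, p = 0.300, d = 0.383.
Sp2–Sp3: 4/20 differ, p = 0.200, d = 0.233.
The smallest distance is between Sp2 and Sp3.

Sp2 and Sp3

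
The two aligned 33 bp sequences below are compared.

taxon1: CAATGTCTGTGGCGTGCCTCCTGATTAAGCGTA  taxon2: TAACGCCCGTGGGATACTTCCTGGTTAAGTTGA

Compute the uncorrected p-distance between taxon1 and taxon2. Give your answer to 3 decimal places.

The sequences differ at 12 of 33 positions.
p = 12/33 = 0.363636… ≈ 0.364 (to 3 d.p.).

0.364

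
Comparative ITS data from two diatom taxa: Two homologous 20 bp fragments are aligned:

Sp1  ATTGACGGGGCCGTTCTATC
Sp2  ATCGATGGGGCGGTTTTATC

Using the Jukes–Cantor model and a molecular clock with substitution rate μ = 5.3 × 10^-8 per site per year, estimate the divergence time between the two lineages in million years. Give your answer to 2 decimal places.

The sequences differ at 4 of 20 sites (3, 6, 12, 16), so p = 4/20 = 0.2.
d = −(3/4) ln(1 − 4p/3) = −0.75 ln(1 − 0.266667) = −0.75 ln(0.733333)
  = −0.75 × (-0.310155) = 0.232616 substitutions/site.
Under a molecular clock d = 2μt, so t = d/(2μ) = 0.232616 / (2 × 5.3 × 10^-8) = 2.19 million years.

2.19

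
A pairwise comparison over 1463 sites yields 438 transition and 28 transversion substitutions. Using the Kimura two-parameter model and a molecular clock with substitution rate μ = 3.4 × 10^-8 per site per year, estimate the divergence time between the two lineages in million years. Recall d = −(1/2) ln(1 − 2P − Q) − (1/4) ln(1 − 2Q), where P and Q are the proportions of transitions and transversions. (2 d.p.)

7.22

P = 438/1463 ≈ 0.299385 and Q = 28/1463 ≈ 0.019139.
Under the Kimura two-parameter model, d = −½ ln(1 − 2P − Q) − ¼ ln(1 − 2Q).
1 − 2P − Q = 0.382091, giving −½ ln(0.382091) = 0.481048.
1 − 2Q = 0.961722, giving −¼ ln(0.961722) = 0.009757.
d = 0.481048 + 0.009757 = 0.490805.
Under a molecular clock d = 2μt, so t = d/(2μ) = 0.490805 / (2 × 3.4 × 10^-8) = 7.22 million years.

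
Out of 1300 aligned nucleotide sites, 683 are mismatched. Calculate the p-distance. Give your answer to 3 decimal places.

0.525

p = 683/1300 = 0.525384… ≈ 0.525 (to 3 d.p.).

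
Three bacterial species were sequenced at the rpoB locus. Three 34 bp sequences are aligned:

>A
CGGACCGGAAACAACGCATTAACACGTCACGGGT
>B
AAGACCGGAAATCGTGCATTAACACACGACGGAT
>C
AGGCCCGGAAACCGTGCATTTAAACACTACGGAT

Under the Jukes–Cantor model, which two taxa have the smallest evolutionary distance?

B and C

A–B: 10/34 differ, p = 0.294, d = 0.373.
A–C: 11/34 differ, p = 0.324, d = 0.423.
B–C: 6/34 differ, p = 0.176, d = 0.201.
The smallest distance is between B and C.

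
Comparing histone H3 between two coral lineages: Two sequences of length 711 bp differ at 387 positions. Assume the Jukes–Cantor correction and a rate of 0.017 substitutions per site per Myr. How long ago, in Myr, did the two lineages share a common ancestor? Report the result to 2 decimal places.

p = 387/711 ≈ 0.544304.
d = −(3/4) ln(1 − 4p/3) = −0.75 ln(1 − 0.725739) = −0.75 ln(0.274261)
  = −0.75 × (-1.293675) = 0.970256 substitutions/site.
Under a molecular clock d = 2μt, so t = d/(2μ) = 0.970256 / (2 × 0.017) = 28.54 Myr.

28.54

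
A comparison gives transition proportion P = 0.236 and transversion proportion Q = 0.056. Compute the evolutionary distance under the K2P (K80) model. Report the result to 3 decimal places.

Under the Kimura two-parameter model, d = −½ ln(1 − 2P − Q) − ¼ ln(1 − 2Q).
1 − 2P − Q = 0.472, giving −½ ln(0.472) = 0.375388.
1 − 2Q = 0.888, giving −¼ ln(0.888) = 0.029696.
d = 0.375388 + 0.029696 = 0.405084.

0.405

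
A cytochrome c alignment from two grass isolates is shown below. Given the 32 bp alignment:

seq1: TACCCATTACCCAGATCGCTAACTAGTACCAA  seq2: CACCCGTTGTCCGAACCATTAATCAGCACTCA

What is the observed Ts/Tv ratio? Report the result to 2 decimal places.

13.00

Transitions are A↔G and C↔T; transversions are all other mismatches.
Transitions: 13. Transversions: 1.
R = 13/1 = 13.00.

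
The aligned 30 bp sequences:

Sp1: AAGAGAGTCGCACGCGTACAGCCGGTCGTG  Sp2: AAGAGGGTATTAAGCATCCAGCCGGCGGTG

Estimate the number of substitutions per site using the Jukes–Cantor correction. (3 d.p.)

0.383

The sequences differ at 9 of 30 sites (6, 9, 10, 11, 13, 16, 18, 26, 27), so p = 9/30 = 0.3.
d = −(3/4) ln(1 − 4p/3) = −0.75 ln(1 − 0.4) = −0.75 ln(0.6)
  = −0.75 × (-0.510826) = 0.383120 substitutions/site.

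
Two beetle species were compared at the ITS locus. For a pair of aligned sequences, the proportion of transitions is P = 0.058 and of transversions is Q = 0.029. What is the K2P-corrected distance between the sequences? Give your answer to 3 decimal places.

0.093

Under the Kimura two-parameter model, d = −½ ln(1 − 2P − Q) − ¼ ln(1 − 2Q).
1 − 2P − Q = 0.855, giving −½ ln(0.855) = 0.078327.
1 − 2Q = 0.942, giving −¼ ln(0.942) = 0.014938.
d = 0.078327 + 0.014938 = 0.093265.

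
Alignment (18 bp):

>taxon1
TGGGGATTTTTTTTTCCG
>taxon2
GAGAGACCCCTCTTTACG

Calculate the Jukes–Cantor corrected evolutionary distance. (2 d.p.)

The sequences differ at 9 of 18 sites (1, 2, 4, 7, 8, 9, 10, 12, 16), so p = 9/18 = 0.5.
d = −(3/4) ln(1 − 4p/3) = −0.75 ln(1 − 0.666667) = −0.75 ln(0.333333)
  = −0.75 × (-1.098613) = 0.823960 substitutions/site.

0.82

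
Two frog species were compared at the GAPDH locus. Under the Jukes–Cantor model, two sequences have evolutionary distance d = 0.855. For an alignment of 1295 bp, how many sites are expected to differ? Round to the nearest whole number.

Invert JC69: p = (3/4)(1 − e^(−4d/3)) = 0.75 × (1 − e^(-1.14)) = 0.75 × (1 − 0.319819) = 0.510136.
Expected differing sites = pL ≈ 0.510136 × 1295 = 660.62612 ≈ 661.

661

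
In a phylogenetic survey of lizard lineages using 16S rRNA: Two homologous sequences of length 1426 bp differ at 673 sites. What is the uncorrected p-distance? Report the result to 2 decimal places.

0.47

p = 673/1426 = 0.471949… ≈ 0.47 (to 2 d.p.).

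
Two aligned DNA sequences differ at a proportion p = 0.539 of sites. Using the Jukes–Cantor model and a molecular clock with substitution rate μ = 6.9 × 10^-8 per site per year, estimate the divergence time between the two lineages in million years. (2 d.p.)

6.89

d = −(3/4) ln(1 − 4p/3) = −0.75 ln(1 − 0.718667) = −0.75 ln(0.281333)
  = −0.75 × (-1.268216) = 0.951162 substitutions/site.
Under a molecular clock d = 2μt, so t = d/(2μ) = 0.951162 / (2 × 6.9 × 10^-8) = 6.89 million years.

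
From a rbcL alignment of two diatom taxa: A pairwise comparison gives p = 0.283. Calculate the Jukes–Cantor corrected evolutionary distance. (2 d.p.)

d = −(3/4) ln(1 − 4p/3) = −0.75 ln(1 − 0.377333) = −0.75 ln(0.622667)
  = −0.75 × (-0.473743) = 0.355307 substitutions/site.

0.36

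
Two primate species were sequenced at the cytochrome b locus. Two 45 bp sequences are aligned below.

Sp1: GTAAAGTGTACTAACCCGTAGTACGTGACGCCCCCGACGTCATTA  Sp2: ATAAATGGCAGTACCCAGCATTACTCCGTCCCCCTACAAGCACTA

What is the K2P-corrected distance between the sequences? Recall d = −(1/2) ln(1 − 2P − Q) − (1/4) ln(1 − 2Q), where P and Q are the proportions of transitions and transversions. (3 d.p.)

0.811

Of 45 sites, 10 differences are transitions and 12 are transversions, so P = 10/45 ≈ 0.222222 and Q = 12/45 ≈ 0.266667.
Under the Kimura two-parameter model, d = −½ ln(1 − 2P − Q) − ¼ ln(1 − 2Q).
1 − 2P − Q = 0.288889, giving −½ ln(0.288889) = 0.620856.
1 − 2Q = 0.466666, giving −¼ ln(0.466666) = 0.190535.
d = 0.620856 + 0.190535 = 0.811391.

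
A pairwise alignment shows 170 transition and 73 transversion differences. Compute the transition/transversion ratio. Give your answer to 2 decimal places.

R = 170/73 = 2.328767… ≈ 2.33 (to 2 d.p.).

2.33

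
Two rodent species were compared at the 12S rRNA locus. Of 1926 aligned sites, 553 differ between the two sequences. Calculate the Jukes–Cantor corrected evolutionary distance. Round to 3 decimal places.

0.362

p = 553/1926 ≈ 0.287124.
d = −(3/4) ln(1 − 4p/3) = −0.75 ln(1 − 0.382832) = −0.75 ln(0.617168)
  = −0.75 × (-0.482614) = 0.361961 substitutions/site.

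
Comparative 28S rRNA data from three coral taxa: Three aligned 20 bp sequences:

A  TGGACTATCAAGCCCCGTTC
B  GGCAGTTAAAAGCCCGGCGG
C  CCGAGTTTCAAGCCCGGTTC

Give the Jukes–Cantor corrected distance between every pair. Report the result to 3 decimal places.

d(A,B) = 0.824, d(A,C) = 0.304, d(B,C) = 0.572

A–B: 10/20 sites differ → p = 0.5, d = −0.75 ln(1 − 0.666667) = 0.823960 ≈ 0.824.
A–C: 5/20 sites differ → p = 0.25, d = −0.75 ln(1 − 0.333333) = 0.304098 ≈ 0.304.
B–C: 8/20 sites differ → p = 0.4, d = −0.75 ln(1 − 0.533333) = 0.571605 ≈ 0.572.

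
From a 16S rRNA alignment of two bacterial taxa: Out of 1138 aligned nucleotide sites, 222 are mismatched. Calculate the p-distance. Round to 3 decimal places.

p = 222/1138 = 0.195079… ≈ 0.195 (to 3 d.p.).

0.195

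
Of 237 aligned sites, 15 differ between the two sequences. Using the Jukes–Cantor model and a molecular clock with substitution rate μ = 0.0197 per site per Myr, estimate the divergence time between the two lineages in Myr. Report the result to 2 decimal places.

1.68

p = 15/237 ≈ 0.063291.
d = −(3/4) ln(1 − 4p/3) = −0.75 ln(1 − 0.084388) = −0.75 ln(0.915612)
  = −0.75 × (-0.088163) = 0.066122 substitutions/site.
Under a molecular clock d = 2μt, so t = d/(2μ) = 0.066122 / (2 × 0.0197) = 1.68 Myr.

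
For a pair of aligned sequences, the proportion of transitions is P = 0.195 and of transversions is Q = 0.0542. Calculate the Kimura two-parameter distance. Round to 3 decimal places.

Under the Kimura two-parameter model, d = −½ ln(1 − 2P − Q) − ¼ ln(1 − 2Q).
1 − 2P − Q = 0.5558, giving −½ ln(0.5558) = 0.293673.
1 − 2Q = 0.8916, giving −¼ ln(0.8916) = 0.028684.
d = 0.293673 + 0.028684 = 0.322357.

0.322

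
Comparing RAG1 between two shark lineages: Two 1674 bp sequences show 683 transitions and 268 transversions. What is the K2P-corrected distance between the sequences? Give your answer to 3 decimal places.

1.964

P = 683/1674 ≈ 0.408005 and Q = 268/1674 ≈ 0.160096.
Under the Kimura two-parameter model, d = −½ ln(1 − 2P − Q) − ¼ ln(1 − 2Q).
1 − 2P − Q = 0.023894, giving −½ ln(0.023894) = 1.867064.
1 − 2Q = 0.679808, giving −¼ ln(0.679808) = 0.096486.
d = 1.867064 + 0.096486 = 1.963550.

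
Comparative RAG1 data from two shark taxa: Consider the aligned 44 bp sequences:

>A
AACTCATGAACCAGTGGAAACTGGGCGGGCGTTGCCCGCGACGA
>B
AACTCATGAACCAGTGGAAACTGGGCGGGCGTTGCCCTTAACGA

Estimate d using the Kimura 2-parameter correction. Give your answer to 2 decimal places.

0.07

Of 44 sites, 2 differences are transitions and 1 are transversions, so P = 2/44 ≈ 0.045455 and Q = 1/44 ≈ 0.022727.
Under the Kimura two-parameter model, d = −½ ln(1 − 2P − Q) − ¼ ln(1 − 2Q).
1 − 2P − Q = 0.886363, giving −½ ln(0.886363) = 0.060314.
1 − 2Q = 0.954546, giving −¼ ln(0.954546) = 0.011630.
d = 0.060314 + 0.011630 = 0.071944.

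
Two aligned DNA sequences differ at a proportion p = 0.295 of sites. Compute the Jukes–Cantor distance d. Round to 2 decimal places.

d = −(3/4) ln(1 − 4p/3) = −0.75 ln(1 − 0.393333) = −0.75 ln(0.606667)
  = −0.75 × (-0.499775) = 0.374831 substitutions/site.

0.37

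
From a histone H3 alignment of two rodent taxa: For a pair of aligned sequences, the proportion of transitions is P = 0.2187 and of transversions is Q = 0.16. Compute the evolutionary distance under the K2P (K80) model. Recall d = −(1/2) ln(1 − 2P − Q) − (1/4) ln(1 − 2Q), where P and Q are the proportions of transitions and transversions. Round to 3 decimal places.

0.551

Under the Kimura two-parameter model, d = −½ ln(1 − 2P − Q) − ¼ ln(1 − 2Q).
1 − 2P − Q = 0.4026, giving −½ ln(0.4026) = 0.454906.
1 − 2Q = 0.68, giving −¼ ln(0.68) = 0.096416.
d = 0.454906 + 0.096416 = 0.551322.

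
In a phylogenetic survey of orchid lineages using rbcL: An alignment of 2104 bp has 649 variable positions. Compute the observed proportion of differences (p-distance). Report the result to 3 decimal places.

p = 649/2104 = 0.308460… ≈ 0.308 (to 3 d.p.).

0.308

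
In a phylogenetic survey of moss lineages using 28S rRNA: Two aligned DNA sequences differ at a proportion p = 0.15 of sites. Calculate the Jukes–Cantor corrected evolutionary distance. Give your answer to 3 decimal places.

d = −(3/4) ln(1 − 4p/3) = −0.75 ln(1 − 0.2) = −0.75 ln(0.8)
  = −0.75 × (-0.223144) = 0.167358 substitutions/site.

0.167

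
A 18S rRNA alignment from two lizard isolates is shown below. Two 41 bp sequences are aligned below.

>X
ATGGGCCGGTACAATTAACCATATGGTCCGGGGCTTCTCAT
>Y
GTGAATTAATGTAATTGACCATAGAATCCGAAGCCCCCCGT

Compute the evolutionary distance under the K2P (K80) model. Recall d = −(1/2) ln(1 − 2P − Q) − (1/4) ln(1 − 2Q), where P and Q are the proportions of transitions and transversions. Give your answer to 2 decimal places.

Of 41 sites, 18 differences are transitions and 1 are transversions, so P = 18/41 ≈ 0.439024 and Q = 1/41 ≈ 0.02439.
Under the Kimura two-parameter model, d = −½ ln(1 − 2P − Q) − ¼ ln(1 − 2Q).
1 − 2P − Q = 0.097562, giving −½ ln(0.097562) = 1.163634.
1 − 2Q = 0.95122, giving −¼ ln(0.95122) = 0.012502.
d = 1.163634 + 0.012502 = 1.176136.

1.18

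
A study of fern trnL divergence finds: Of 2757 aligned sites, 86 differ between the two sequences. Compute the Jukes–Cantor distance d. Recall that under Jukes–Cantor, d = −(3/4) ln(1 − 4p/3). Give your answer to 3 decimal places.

p = 86/2757 ≈ 0.031193.
d = −(3/4) ln(1 − 4p/3) = −0.75 ln(1 − 0.041591) = −0.75 ln(0.958409)
  = −0.75 × (-0.042481) = 0.031861 substitutions/site.

0.032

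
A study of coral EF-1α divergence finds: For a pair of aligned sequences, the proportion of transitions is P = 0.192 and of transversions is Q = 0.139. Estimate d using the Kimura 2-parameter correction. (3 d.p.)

Under the Kimura two-parameter model, d = −½ ln(1 − 2P − Q) − ¼ ln(1 − 2Q).
1 − 2P − Q = 0.477, giving −½ ln(0.477) = 0.370119.
1 − 2Q = 0.722, giving −¼ ln(0.722) = 0.081433.
d = 0.370119 + 0.081433 = 0.451552.

0.452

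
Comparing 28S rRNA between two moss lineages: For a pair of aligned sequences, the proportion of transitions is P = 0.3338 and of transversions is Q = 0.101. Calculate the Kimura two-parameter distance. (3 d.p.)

0.788

Under the Kimura two-parameter model, d = −½ ln(1 − 2P − Q) − ¼ ln(1 − 2Q).
1 − 2P − Q = 0.2314, giving −½ ln(0.2314) = 0.731804.
1 − 2Q = 0.798, giving −¼ ln(0.798) = 0.056412.
d = 0.731804 + 0.056412 = 0.788216.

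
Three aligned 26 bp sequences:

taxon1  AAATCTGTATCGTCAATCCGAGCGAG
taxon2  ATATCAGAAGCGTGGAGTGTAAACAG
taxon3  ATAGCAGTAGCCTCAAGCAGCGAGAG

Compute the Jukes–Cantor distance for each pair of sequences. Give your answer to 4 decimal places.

d(taxon1,taxon2) = 0.8240, d(taxon1,taxon3) = 0.4643, d(taxon2,taxon3) = 0.6228

taxon1–taxon2: 13/26 sites differ → p = 0.5, d = −0.75 ln(1 − 0.666667) = 0.823960 ≈ 0.8240.
taxon1–taxon3: 9/26 sites differ → p ≈ 0.346154, d = −0.75 ln(1 − 0.461539) = 0.464280 ≈ 0.4643.
taxon2–taxon3: 11/26 sites differ → p ≈ 0.423077, d = −0.75 ln(1 − 0.564103) = 0.622762 ≈ 0.6228.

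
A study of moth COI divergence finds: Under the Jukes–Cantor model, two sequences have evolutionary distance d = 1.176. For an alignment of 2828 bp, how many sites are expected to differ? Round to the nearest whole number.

Invert JC69: p = (3/4)(1 − e^(−4d/3)) = 0.75 × (1 − e^(-1.568)) = 0.75 × (1 − 0.208462) = 0.593654.
Expected differing sites = pL ≈ 0.593654 × 2828 = 1678.853512 ≈ 1679.

1679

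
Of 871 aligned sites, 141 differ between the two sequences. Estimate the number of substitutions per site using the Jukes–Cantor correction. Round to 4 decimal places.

p = 141/871 ≈ 0.161883.
d = −(3/4) ln(1 − 4p/3) = −0.75 ln(1 − 0.215844) = −0.75 ln(0.784156)
  = −0.75 × (-0.243147) = 0.182360 substitutions/site.

0.1824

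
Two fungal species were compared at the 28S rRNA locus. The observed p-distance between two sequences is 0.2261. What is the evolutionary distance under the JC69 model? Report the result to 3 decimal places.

0.269

d = −(3/4) ln(1 − 4p/3) = −0.75 ln(1 − 0.301467) = −0.75 ln(0.698533)
  = −0.75 × (-0.358773) = 0.269080 substitutions/site.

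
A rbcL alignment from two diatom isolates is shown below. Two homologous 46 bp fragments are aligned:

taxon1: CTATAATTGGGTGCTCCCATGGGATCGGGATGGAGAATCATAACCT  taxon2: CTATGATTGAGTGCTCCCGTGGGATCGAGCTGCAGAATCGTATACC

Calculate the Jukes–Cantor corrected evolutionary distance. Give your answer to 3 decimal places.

The sequences differ at 10 of 46 sites (5, 10, 19, 28, 30, 33, 40, 43, 44, 46), so p = 10/46 ≈ 0.217391.
d = −(3/4) ln(1 − 4p/3) = −0.75 ln(1 − 0.289855) = −0.75 ln(0.710145)
  = −0.75 × (-0.342286) = 0.256715 substitutions/site.

0.257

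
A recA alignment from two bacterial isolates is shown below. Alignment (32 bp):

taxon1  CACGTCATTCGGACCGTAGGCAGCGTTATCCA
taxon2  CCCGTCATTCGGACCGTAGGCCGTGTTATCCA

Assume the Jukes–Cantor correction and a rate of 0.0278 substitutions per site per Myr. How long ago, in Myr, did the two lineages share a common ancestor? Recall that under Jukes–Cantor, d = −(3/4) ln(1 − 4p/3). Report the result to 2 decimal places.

1.80

The sequences differ at 3 of 32 sites (2, 22, 24), so p = 3/32 = 0.09375.
d = −(3/4) ln(1 − 4p/3) = −0.75 ln(1 − 0.125) = −0.75 ln(0.875)
  = −0.75 × (-0.133531) = 0.100148 substitutions/site.
Under a molecular clock d = 2μt, so t = d/(2μ) = 0.100148 / (2 × 0.0278) = 1.80 Myr.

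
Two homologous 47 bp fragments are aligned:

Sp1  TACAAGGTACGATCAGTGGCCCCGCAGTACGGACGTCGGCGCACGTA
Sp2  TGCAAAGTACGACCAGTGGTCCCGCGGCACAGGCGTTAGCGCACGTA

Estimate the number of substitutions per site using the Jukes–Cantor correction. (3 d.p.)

The sequences differ at 10 of 47 sites (2, 6, 13, 20, 26, 28, 31, 33, 37, 38), so p = 10/47 ≈ 0.212766.
d = −(3/4) ln(1 − 4p/3) = −0.75 ln(1 − 0.283688) = −0.75 ln(0.716312)
  = −0.75 × (-0.333639) = 0.250229 substitutions/site.

0.250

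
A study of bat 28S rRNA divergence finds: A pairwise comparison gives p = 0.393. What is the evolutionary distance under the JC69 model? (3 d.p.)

d = −(3/4) ln(1 − 4p/3) = −0.75 ln(1 − 0.524) = −0.75 ln(0.476)
  = −0.75 × (-0.742337) = 0.556753 substitutions/site.

0.557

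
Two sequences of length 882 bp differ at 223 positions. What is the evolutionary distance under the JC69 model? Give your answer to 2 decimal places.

p = 223/882 ≈ 0.252834.
d = −(3/4) ln(1 − 4p/3) = −0.75 ln(1 − 0.337112) = −0.75 ln(0.662888)
  = −0.75 × (-0.411149) = 0.308362 substitutions/site.

0.31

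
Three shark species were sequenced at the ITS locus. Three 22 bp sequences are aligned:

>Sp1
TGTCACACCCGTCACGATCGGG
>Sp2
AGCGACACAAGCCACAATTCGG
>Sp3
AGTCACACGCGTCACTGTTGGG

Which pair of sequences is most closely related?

Sp1–Sp2: 9/22 differ, p = 0.409, d = 0.591.
Sp1–Sp3: 5/22 differ, p = 0.227, d = 0.271.
Sp2–Sp3: 8/22 differ, p = 0.364, d = 0.497.
The smallest distance is between Sp1 and Sp3.

Sp1 and Sp3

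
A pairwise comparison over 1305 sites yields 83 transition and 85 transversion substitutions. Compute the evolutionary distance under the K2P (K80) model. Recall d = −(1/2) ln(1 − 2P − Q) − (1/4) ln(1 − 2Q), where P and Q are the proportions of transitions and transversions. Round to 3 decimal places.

0.142

P = 83/1305 ≈ 0.063602 and Q = 85/1305 ≈ 0.065134.
Under the Kimura two-parameter model, d = −½ ln(1 − 2P − Q) − ¼ ln(1 − 2Q).
1 − 2P − Q = 0.807662, giving −½ ln(0.807662) = 0.106806.
1 − 2Q = 0.869732, giving −¼ ln(0.869732) = 0.034893.
d = 0.106806 + 0.034893 = 0.141699.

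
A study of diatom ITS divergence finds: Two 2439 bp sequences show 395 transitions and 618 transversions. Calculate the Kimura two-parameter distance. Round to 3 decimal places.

P = 395/2439 ≈ 0.161952 and Q = 618/2439 ≈ 0.253383.
Under the Kimura two-parameter model, d = −½ ln(1 − 2P − Q) − ¼ ln(1 − 2Q).
1 − 2P − Q = 0.422713, giving −½ ln(0.422713) = 0.430531.
1 − 2Q = 0.493234, giving −¼ ln(0.493234) = 0.176693.
d = 0.430531 + 0.176693 = 0.607224.

0.607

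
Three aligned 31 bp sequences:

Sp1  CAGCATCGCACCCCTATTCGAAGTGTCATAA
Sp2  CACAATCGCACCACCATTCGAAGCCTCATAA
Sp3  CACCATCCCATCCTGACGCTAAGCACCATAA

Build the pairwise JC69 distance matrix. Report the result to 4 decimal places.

d(Sp1,Sp2) = 0.2239, d(Sp1,Sp3) = 0.4806, d(Sp2,Sp3) = 0.4806

Sp1–Sp2: 6/31 sites differ → p ≈ 0.193548, d = −0.75 ln(1 − 0.258064) = 0.223869 ≈ 0.2239.
Sp1–Sp3: 11/31 sites differ → p ≈ 0.354839, d = −0.75 ln(1 − 0.473119) = 0.480585 ≈ 0.4806.
Sp2–Sp3: 11/31 sites differ → p ≈ 0.354839, d = −0.75 ln(1 − 0.473119) = 0.480585 ≈ 0.4806.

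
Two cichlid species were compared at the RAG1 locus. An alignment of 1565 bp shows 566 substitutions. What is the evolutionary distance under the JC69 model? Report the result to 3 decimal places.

0.494

p = 566/1565 ≈ 0.361661.
d = −(3/4) ln(1 − 4p/3) = −0.75 ln(1 − 0.482215) = −0.75 ln(0.517785)
  = −0.75 × (-0.658195) = 0.493646 substitutions/site.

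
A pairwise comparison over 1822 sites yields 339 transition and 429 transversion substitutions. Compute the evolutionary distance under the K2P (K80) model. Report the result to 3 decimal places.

P = 339/1822 ≈ 0.186059 and Q = 429/1822 ≈ 0.235456.
Under the Kimura two-parameter model, d = −½ ln(1 − 2P − Q) − ¼ ln(1 − 2Q).
1 − 2P − Q = 0.392426, giving −½ ln(0.392426) = 0.467704.
1 − 2Q = 0.529088, giving −¼ ln(0.529088) = 0.159150.
d = 0.467704 + 0.159150 = 0.626854.

0.627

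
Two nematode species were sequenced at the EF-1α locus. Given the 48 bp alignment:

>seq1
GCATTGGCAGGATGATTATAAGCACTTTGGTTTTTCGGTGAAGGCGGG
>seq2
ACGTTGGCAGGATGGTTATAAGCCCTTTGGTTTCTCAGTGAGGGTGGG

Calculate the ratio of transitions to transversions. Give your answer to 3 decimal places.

7.000

Transitions are A↔G and C↔T; transversions are all other mismatches.
Transitions: 7. Transversions: 1.
R = 7/1 = 7.000.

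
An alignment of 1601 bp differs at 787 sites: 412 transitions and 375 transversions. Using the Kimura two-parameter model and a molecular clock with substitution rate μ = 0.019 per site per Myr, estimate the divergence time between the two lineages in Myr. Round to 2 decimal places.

22.34

P = 412/1601 ≈ 0.257339 and Q = 375/1601 ≈ 0.234229.
Under the Kimura two-parameter model, d = −½ ln(1 − 2P − Q) − ¼ ln(1 − 2Q).
1 − 2P − Q = 0.251093, giving −½ ln(0.251093) = 0.690966.
1 − 2Q = 0.531542, giving −¼ ln(0.531542) = 0.157993.
d = 0.690966 + 0.157993 = 0.848959.
Under a molecular clock d = 2μt, so t = d/(2μ) = 0.848959 / (2 × 0.019) = 22.34 Myr.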